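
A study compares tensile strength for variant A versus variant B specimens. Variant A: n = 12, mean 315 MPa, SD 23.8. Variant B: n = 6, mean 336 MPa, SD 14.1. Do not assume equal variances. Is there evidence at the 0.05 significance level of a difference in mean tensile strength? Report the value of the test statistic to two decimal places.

Let group 1 = variant A, group 2 = variant B. H0: μ_1 = μ_2; H1: μ_1 ≠ μ_2 (Welch's two-sample t-test, two-sided).
t = (x̄_1 − x̄_2)/√(s_1²/n_1 + s_2²/n_2) = (315 − 336)/√(23.8²/12 + 14.1²/6) = -2.34
Welch–Satterthwaite df ≈ 15.29
Two-sided p-value ≈ 0.033
Since p ≈ 0.033 < α = 0.05, reject H0; the evidence is statistically significant.

-2.34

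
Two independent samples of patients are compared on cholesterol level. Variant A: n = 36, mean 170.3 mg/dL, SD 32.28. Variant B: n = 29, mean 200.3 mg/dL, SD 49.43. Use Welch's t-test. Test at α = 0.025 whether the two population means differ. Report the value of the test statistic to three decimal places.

Let group 1 = variant A, group 2 = variant B. H0: μ_1 = μ_2; H1: μ_1 ≠ μ_2 (Welch's two-sample t-test, two-sided).
t = (x̄_1 − x̄_2)/√(s_1²/n_1 + s_2²/n_2) = (170.3 − 200.3)/√(32.28²/36 + 49.43²/29) = -2.820
Welch–Satterthwaite df ≈ 46.18
Two-sided p-value ≈ 0.0071
Since p ≈ 0.0071 < α = 0.025, reject H0; the evidence is statistically significant.

-2.820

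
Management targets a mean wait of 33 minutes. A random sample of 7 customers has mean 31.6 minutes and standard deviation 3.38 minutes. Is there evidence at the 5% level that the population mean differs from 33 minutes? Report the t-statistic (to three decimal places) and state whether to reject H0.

H0: μ = 33; H1: μ ≠ 33 (one-sample t-test, two-sided).
t = (x̄ − μ₀)/(s/√n) = (31.6 − 33)/(3.38/√7) = -1.096
df = n − 1 = 6
Two-sided p-value ≈ 0.3152
Since p ≈ 0.3152 > α = 0.05, fail to reject H0; the evidence is not statistically significant.

t = -1.096; fail to reject H0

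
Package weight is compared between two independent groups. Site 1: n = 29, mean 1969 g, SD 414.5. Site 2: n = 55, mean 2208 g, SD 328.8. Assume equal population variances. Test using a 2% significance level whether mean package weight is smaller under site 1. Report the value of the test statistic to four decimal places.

-2.8900

Let group 1 = site 1, group 2 = site 2. H0: μ_1 = μ_2; H1: μ_1 < μ_2 (two-sample pooled-variance t-test, left-tailed).
s_p² = [(29−1)·414.5² + (55−1)·328.8²]/(29+55−2) = 129861
t = (1969 − 2208)/√[129861·(1/29 + 1/55)] = -2.8900
df = n₁ + n₂ − 2 = 82
p-value = P(T ≤ -2.8900) ≈ 0.002
Since p ≈ 0.002 < α = 0.02, reject H0; the evidence is statistically significant.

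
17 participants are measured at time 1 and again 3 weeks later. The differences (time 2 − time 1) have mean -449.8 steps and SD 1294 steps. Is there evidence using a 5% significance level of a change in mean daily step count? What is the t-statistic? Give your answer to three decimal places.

H0: μ_d = 0; H1: μ_d ≠ 0 (paired t-test on the differences, two-sided).
t = d̄/(s_d/√n) = -449.8/(1294/√17) = -1.433
df = n − 1 = 16
Two-sided p-value ≈ 0.171
Since p ≈ 0.171 > α = 0.05, fail to reject H0; the evidence is not statistically significant.

-1.433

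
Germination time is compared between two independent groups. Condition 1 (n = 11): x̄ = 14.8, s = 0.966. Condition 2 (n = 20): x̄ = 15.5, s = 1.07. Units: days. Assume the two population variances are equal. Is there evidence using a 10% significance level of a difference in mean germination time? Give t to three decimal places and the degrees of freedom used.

t = -1.801, df = 29

Let group 1 = condition 1, group 2 = condition 2. H0: μ_1 = μ_2; H1: μ_1 ≠ μ_2 (two-sample pooled-variance t-test, two-sided).
s_p² = [(11−1)·0.966² + (20−1)·1.07²]/(11+20−2) = 1.07188
t = (14.8 − 15.5)/√[1.07188·(1/11 + 1/20)] = -1.801
df = n₁ + n₂ − 2 = 29
Two-sided p-value ≈ 0.082
Since p ≈ 0.082 < α = 0.1, reject H0; the evidence is statistically significant.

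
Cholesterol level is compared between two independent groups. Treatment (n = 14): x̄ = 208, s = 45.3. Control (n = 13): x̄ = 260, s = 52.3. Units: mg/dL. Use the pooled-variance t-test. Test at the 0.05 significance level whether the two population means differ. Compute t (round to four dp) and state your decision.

Let group 1 = treatment, group 2 = control. H0: μ_1 = μ_2; H1: μ_1 ≠ μ_2 (two-sample pooled-variance t-test, two-sided).
s_p² = [(14−1)·45.3² + (13−1)·52.3²]/(14+13−2) = 2380.03
t = (208 − 260)/√[2380.03·(1/14 + 1/13)] = -2.7674
df = n₁ + n₂ − 2 = 25
Two-sided p-value ≈ 0.0105
Since p ≈ 0.0105 < α = 0.05, reject H0; the data support H1.

t = -2.7674; reject H0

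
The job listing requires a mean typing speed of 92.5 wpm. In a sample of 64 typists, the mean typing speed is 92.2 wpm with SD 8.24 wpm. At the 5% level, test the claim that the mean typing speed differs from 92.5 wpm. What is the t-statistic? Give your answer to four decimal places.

H0: μ = 92.5; H1: μ ≠ 92.5 (one-sample t-test, two-sided).
t = (x̄ − μ₀)/(s/√n) = (92.2 − 92.5)/(8.24/√64) = -0.2913
df = n − 1 = 63
Two-sided p-value ≈ 0.7718
Since p ≈ 0.7718 > α = 0.05, fail to reject H0; the evidence is not statistically significant.

-0.2913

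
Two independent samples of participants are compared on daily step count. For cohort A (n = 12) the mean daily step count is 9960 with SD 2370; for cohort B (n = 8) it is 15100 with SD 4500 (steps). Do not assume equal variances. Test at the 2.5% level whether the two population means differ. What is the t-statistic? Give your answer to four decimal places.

-2.9679

Let group 1 = cohort A, group 2 = cohort B. H0: μ_1 = μ_2; H1: μ_1 ≠ μ_2 (Welch's two-sample t-test, two-sided).
t = (x̄_1 − x̄_2)/√(s_1²/n_1 + s_2²/n_2) = (9960 − 15100)/√(2370²/12 + 4500²/8) = -2.9679
Welch–Satterthwaite df ≈ 9.62
Two-sided p-value ≈ 0.015
Since p ≈ 0.015 < α = 0.025, reject H0; the evidence is statistically significant.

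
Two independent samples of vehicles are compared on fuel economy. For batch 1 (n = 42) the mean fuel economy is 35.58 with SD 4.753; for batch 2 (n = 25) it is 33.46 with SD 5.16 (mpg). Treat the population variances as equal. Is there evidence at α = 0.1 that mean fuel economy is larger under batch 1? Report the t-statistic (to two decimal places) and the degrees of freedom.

Let group 1 = batch 1, group 2 = batch 2. H0: μ_1 = μ_2; H1: μ_1 > μ_2 (two-sample pooled-variance t-test, right-tailed).
s_p² = [(42−1)·4.753² + (25−1)·5.16²]/(42+25−2) = 24.0807
t = (35.58 − 33.46)/√[24.0807·(1/42 + 1/25)] = 1.71
df = n₁ + n₂ − 2 = 65
p-value = P(T ≥ 1.71) ≈ 0.046
Since p ≈ 0.046 < α = 0.1, reject H0; the data support H1.

t = 1.71, df = 65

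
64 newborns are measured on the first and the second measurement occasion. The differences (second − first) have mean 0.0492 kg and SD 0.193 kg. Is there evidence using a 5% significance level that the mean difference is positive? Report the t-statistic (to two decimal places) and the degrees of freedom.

H0: μ_d = 0; H1: μ_d > 0 (paired t-test on the differences, right-tailed).
t = d̄/(s_d/√n) = 0.0492/(0.193/√64) = 2.04
df = n − 1 = 63
p-value = P(T ≥ 2.04) ≈ 0.0228
Since p ≈ 0.0228 < α = 0.05, reject H0; the data support H1.

t = 2.04, df = 63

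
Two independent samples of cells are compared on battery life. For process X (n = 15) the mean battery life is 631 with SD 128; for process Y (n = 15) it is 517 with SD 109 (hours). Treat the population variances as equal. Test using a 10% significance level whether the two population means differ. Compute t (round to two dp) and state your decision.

Let group 1 = process X, group 2 = process Y. H0: μ_1 = μ_2; H1: μ_1 ≠ μ_2 (two-sample pooled-variance t-test, two-sided).
s_p² = [(15−1)·128² + (15−1)·109²]/(15+15−2) = 14132.5
t = (631 − 517)/√[14132.5·(1/15 + 1/15)] = 2.63
df = n₁ + n₂ − 2 = 28
Two-sided p-value ≈ 0.014
Since p ≈ 0.014 < α = 0.1, reject H0; the evidence is statistically significant.

t = 2.63; reject H0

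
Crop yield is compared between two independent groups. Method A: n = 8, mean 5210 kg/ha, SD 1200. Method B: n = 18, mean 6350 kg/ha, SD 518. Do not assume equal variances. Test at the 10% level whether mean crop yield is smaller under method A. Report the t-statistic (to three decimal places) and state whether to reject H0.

t = -2.582; reject H0

Let group 1 = method A, group 2 = method B. H0: μ_1 = μ_2; H1: μ_1 < μ_2 (Welch's two-sample t-test, left-tailed).
t = (x̄_1 − x̄_2)/√(s_1²/n_1 + s_2²/n_2) = (5210 − 6350)/√(1200²/8 + 518²/18) = -2.582
Welch–Satterthwaite df ≈ 8.18
p-value = P(T ≤ -2.582) ≈ 0.016
Since p ≈ 0.016 < α = 0.1, reject H0; the data support H1.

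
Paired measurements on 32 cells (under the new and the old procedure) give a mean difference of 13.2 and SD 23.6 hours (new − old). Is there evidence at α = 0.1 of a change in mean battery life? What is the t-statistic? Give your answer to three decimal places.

3.164

H0: μ_d = 0; H1: μ_d ≠ 0 (paired t-test on the differences, two-sided).
t = d̄/(s_d/√n) = 13.2/(23.6/√32) = 3.164
df = n − 1 = 31
Two-sided p-value ≈ 0.0035
Since p ≈ 0.0035 < α = 0.1, reject H0; the data support H1.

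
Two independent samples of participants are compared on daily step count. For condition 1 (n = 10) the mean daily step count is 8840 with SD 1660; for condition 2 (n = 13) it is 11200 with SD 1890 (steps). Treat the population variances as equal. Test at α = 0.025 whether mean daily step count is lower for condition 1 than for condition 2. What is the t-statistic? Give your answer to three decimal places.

Let group 1 = condition 1, group 2 = condition 2. H0: μ_1 = μ_2; H1: μ_1 < μ_2 (two-sample pooled-variance t-test, left-tailed).
s_p² = [(10−1)·1660² + (13−1)·1890²]/(10+13−2) = 3222170
t = (8840 − 11200)/√[3222170·(1/10 + 1/13)] = -3.126
df = n₁ + n₂ − 2 = 21
p-value = P(T ≤ -3.126) ≈ 0.003
Since p ≈ 0.003 < α = 0.025, reject H0; the evidence is statistically significant.

-3.126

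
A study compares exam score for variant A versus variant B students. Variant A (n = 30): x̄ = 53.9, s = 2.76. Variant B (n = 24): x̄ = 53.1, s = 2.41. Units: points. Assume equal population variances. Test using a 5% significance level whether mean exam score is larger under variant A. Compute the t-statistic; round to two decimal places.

1.12

Let group 1 = variant A, group 2 = variant B. H0: μ_1 = μ_2; H1: μ_1 > μ_2 (two-sample pooled-variance t-test, right-tailed).
s_p² = [(30−1)·2.76² + (24−1)·2.41²]/(30+24−2) = 6.81724
t = (53.9 − 53.1)/√[6.81724·(1/30 + 1/24)] = 1.12
df = n₁ + n₂ − 2 = 52
p-value = P(T ≥ 1.12) ≈ 0.134
Since p ≈ 0.134 > α = 0.05, fail to reject H0; the data do not provide sufficient evidence against H0.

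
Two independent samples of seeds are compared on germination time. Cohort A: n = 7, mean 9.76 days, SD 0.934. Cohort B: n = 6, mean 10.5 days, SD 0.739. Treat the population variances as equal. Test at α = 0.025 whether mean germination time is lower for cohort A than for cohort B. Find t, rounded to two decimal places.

-1.56

Let group 1 = cohort A, group 2 = cohort B. H0: μ_1 = μ_2; H1: μ_1 < μ_2 (two-sample pooled-variance t-test, left-tailed).
s_p² = [(7−1)·0.934² + (6−1)·0.739²]/(7+6−2) = 0.724067
t = (9.76 − 10.5)/√[0.724067·(1/7 + 1/6)] = -1.56
df = n₁ + n₂ − 2 = 11
p-value = P(T ≤ -1.56) ≈ 0.0732
Since p ≈ 0.0732 > α = 0.025, fail to reject H0; the data do not provide sufficient evidence against H0.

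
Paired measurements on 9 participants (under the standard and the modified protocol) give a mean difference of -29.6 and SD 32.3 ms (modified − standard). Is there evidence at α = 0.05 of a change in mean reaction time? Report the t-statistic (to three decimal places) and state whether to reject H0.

t = -2.749; reject H0

H0: μ_d = 0; H1: μ_d ≠ 0 (paired t-test on the differences, two-sided).
t = d̄/(s_d/√n) = -29.6/(32.3/√9) = -2.749
df = n − 1 = 8
Two-sided p-value ≈ 0.025
Since p ≈ 0.025 < α = 0.05, reject H0; the evidence is statistically significant.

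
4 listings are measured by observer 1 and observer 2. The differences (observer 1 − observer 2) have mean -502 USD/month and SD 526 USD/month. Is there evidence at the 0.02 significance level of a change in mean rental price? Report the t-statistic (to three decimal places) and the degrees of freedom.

t = -1.909, df = 3

H0: μ_d = 0; H1: μ_d ≠ 0 (paired t-test on the differences, two-sided).
t = d̄/(s_d/√n) = -502/(526/√4) = -1.909
df = n − 1 = 3
Two-sided p-value ≈ 0.1523
Since p ≈ 0.1523 > α = 0.02, fail to reject H0; the data do not provide sufficient evidence against H0.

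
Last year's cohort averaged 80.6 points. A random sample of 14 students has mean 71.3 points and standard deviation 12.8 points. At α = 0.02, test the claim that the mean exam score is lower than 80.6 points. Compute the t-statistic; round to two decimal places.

H0: μ = 80.6; H1: μ < 80.6 (one-sample t-test, left-tailed).
t = (x̄ − μ₀)/(s/√n) = (71.3 − 80.6)/(12.8/√14) = -2.72
df = n − 1 = 13
p-value = P(T ≤ -2.72) ≈ 0.009
Since p ≈ 0.009 < α = 0.02, reject H0; the evidence is statistically significant.

-2.72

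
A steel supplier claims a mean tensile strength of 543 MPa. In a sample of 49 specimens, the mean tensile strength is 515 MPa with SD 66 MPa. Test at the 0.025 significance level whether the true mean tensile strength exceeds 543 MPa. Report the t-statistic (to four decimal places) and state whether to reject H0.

H0: μ = 543; H1: μ > 543 (one-sample t-test, right-tailed).
t = (x̄ − μ₀)/(s/√n) = (515 − 543)/(66/√49) = -2.9697
df = n − 1 = 48
p-value = P(T ≥ -2.9697) ≈ 0.9977
Since p ≈ 0.9977 > α = 0.025, fail to reject H0; the data do not provide sufficient evidence against H0.

t = -2.9697; fail to reject H0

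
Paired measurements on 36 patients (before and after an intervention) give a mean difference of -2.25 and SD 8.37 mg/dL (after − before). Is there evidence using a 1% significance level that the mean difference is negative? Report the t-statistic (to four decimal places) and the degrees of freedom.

H0: μ_d = 0; H1: μ_d < 0 (paired t-test on the differences, left-tailed).
t = d̄/(s_d/√n) = -2.25/(8.37/√36) = -1.6129
df = n − 1 = 35
p-value = P(T ≤ -1.6129) ≈ 0.0579
Since p ≈ 0.0579 > α = 0.01, fail to reject H0; the data do not provide sufficient evidence against H0.

t = -1.6129, df = 35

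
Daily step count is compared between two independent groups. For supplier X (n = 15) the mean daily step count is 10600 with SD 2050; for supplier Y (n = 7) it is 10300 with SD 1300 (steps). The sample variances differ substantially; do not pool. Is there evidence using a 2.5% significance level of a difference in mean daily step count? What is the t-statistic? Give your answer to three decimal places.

0.415

Let group 1 = supplier X, group 2 = supplier Y. H0: μ_1 = μ_2; H1: μ_1 ≠ μ_2 (Welch's two-sample t-test, two-sided).
t = (x̄_1 − x̄_2)/√(s_1²/n_1 + s_2²/n_2) = (10600 − 10300)/√(2050²/15 + 1300²/7) = 0.415
Welch–Satterthwaite df ≈ 17.76
Two-sided p-value ≈ 0.683
Since p ≈ 0.683 > α = 0.025, fail to reject H0; the data do not provide sufficient evidence against H0.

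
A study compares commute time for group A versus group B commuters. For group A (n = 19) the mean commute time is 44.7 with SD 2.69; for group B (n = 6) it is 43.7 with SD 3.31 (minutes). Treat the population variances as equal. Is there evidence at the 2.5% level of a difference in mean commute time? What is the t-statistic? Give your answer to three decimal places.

0.753

Let group 1 = group A, group 2 = group B. H0: μ_1 = μ_2; H1: μ_1 ≠ μ_2 (two-sample pooled-variance t-test, two-sided).
s_p² = [(19−1)·2.69² + (6−1)·3.31²]/(19+6−2) = 8.0448
t = (44.7 − 43.7)/√[8.0448·(1/19 + 1/6)] = 0.753
df = n₁ + n₂ − 2 = 23
Two-sided p-value ≈ 0.459
Since p ≈ 0.459 > α = 0.025, fail to reject H0; the evidence is not statistically significant.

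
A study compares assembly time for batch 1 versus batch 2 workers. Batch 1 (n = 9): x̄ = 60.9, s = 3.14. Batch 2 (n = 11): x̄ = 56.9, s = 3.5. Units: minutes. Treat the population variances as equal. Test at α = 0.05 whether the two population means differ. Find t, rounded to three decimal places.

2.661

Let group 1 = batch 1, group 2 = batch 2. H0: μ_1 = μ_2; H1: μ_1 ≠ μ_2 (two-sample pooled-variance t-test, two-sided).
s_p² = [(9−1)·3.14² + (11−1)·3.5²]/(9+11−2) = 11.1876
t = (60.9 − 56.9)/√[11.1876·(1/9 + 1/11)] = 2.661
df = n₁ + n₂ − 2 = 18
Two-sided p-value ≈ 0.016
Since p ≈ 0.016 < α = 0.05, reject H0; the data support H1.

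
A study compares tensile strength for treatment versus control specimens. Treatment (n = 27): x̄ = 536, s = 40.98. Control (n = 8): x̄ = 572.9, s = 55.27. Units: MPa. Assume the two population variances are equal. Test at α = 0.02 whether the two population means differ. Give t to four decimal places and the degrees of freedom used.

Let group 1 = treatment, group 2 = control. H0: μ_1 = μ_2; H1: μ_1 ≠ μ_2 (two-sample pooled-variance t-test, two-sided).
s_p² = [(27−1)·40.98² + (8−1)·55.27²]/(27+8−2) = 1971.11
t = (536 − 572.9)/√[1971.11·(1/27 + 1/8)] = -2.0647
df = n₁ + n₂ − 2 = 33
Two-sided p-value ≈ 0.047
Since p ≈ 0.047 > α = 0.02, fail to reject H0; the data do not provide sufficient evidence against H0.

t = -2.0647, df = 33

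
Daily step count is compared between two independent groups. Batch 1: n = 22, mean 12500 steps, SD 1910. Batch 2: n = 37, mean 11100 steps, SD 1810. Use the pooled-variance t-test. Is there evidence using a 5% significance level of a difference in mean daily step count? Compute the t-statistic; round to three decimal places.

Let group 1 = batch 1, group 2 = batch 2. H0: μ_1 = μ_2; H1: μ_1 ≠ μ_2 (two-sample pooled-variance t-test, two-sided).
s_p² = [(22−1)·1910² + (37−1)·1810²]/(22+37−2) = 3413150
t = (12500 − 11100)/√[3413150·(1/22 + 1/37)] = 2.815
df = n₁ + n₂ − 2 = 57
Two-sided p-value ≈ 0.0067
Since p ≈ 0.0067 < α = 0.05, reject H0; the evidence is statistically significant.

2.815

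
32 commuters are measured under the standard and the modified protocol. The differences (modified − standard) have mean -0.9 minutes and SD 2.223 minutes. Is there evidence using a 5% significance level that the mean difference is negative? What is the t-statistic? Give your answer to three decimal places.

H0: μ_d = 0; H1: μ_d < 0 (paired t-test on the differences, left-tailed).
t = d̄/(s_d/√n) = -0.9/(2.223/√32) = -2.290
df = n − 1 = 31
p-value = P(T ≤ -2.290) ≈ 0.014
Since p ≈ 0.014 < α = 0.05, reject H0; the data support H1.

-2.290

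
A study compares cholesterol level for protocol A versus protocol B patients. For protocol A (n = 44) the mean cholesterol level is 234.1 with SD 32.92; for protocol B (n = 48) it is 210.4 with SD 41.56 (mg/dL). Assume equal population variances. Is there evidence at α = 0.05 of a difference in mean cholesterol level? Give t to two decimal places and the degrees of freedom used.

Let group 1 = protocol A, group 2 = protocol B. H0: μ_1 = μ_2; H1: μ_1 ≠ μ_2 (two-sample pooled-variance t-test, two-sided).
s_p² = [(44−1)·32.92² + (48−1)·41.56²]/(44+48−2) = 1419.78
t = (234.1 − 210.4)/√[1419.78·(1/44 + 1/48)] = 3.01
df = n₁ + n₂ − 2 = 90
Two-sided p-value ≈ 0.003
Since p ≈ 0.003 < α = 0.05, reject H0; the evidence is statistically significant.

t = 3.01, df = 90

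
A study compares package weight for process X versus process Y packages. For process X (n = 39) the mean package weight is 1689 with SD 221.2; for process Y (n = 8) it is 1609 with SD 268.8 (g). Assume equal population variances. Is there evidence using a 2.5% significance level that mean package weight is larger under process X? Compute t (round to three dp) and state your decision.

Let group 1 = process X, group 2 = process Y. H0: μ_1 = μ_2; H1: μ_1 > μ_2 (two-sample pooled-variance t-test, right-tailed).
s_p² = [(39−1)·221.2² + (8−1)·268.8²]/(39+8−2) = 52557.6
t = (1689 − 1609)/√[52557.6·(1/39 + 1/8)] = 0.899
df = n₁ + n₂ − 2 = 45
p-value = P(T ≥ 0.899) ≈ 0.1867
Since p ≈ 0.1867 > α = 0.025, fail to reject H0; the evidence is not statistically significant.

t = 0.899; fail to reject H0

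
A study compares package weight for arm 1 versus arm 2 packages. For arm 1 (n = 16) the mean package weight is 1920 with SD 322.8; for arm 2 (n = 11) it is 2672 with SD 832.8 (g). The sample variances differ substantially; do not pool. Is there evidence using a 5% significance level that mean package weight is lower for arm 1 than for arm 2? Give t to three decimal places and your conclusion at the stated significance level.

t = -2.851; reject H0

Let group 1 = arm 1, group 2 = arm 2. H0: μ_1 = μ_2; H1: μ_1 < μ_2 (Welch's two-sample t-test, left-tailed).
t = (x̄_1 − x̄_2)/√(s_1²/n_1 + s_2²/n_2) = (1920 − 2672)/√(322.8²/16 + 832.8²/11) = -2.851
Welch–Satterthwaite df ≈ 12.09
p-value = P(T ≤ -2.851) ≈ 0.0072
Since p ≈ 0.0072 < α = 0.05, reject H0; the data support H1.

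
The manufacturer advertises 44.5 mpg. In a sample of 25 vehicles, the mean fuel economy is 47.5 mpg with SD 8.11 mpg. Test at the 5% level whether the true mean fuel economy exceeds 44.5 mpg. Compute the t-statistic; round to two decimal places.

1.85

H0: μ = 44.5; H1: μ > 44.5 (one-sample t-test, right-tailed).
t = (x̄ − μ₀)/(s/√n) = (47.5 − 44.5)/(8.11/√25) = 1.85
df = n − 1 = 24
p-value = P(T ≥ 1.85) ≈ 0.0384
Since p ≈ 0.0384 < α = 0.05, reject H0; the evidence is statistically significant.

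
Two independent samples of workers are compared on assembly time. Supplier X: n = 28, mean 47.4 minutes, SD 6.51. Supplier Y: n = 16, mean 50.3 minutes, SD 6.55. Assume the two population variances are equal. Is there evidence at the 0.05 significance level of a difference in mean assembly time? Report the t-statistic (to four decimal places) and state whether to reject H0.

Let group 1 = supplier X, group 2 = supplier Y. H0: μ_1 = μ_2; H1: μ_1 ≠ μ_2 (two-sample pooled-variance t-test, two-sided).
s_p² = [(28−1)·6.51² + (16−1)·6.55²]/(28+16−2) = 42.5667
t = (47.4 − 50.3)/√[42.5667·(1/28 + 1/16)] = -1.4183
df = n₁ + n₂ − 2 = 42
Two-sided p-value ≈ 0.163
Since p ≈ 0.163 > α = 0.05, fail to reject H0; the evidence is not statistically significant.

t = -1.4183; fail to reject H0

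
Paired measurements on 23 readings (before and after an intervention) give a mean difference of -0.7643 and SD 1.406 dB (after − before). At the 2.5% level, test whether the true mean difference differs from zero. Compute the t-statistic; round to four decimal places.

H0: μ_d = 0; H1: μ_d ≠ 0 (paired t-test on the differences, two-sided).
t = d̄/(s_d/√n) = -0.7643/(1.406/√23) = -2.6070
df = n − 1 = 22
Two-sided p-value ≈ 0.0161
Since p ≈ 0.0161 < α = 0.025, reject H0; the evidence is statistically significant.

-2.6070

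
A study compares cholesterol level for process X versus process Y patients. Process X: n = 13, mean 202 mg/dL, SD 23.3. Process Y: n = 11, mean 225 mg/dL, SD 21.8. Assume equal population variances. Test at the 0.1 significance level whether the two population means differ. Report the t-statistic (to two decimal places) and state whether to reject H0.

Let group 1 = process X, group 2 = process Y. H0: μ_1 = μ_2; H1: μ_1 ≠ μ_2 (two-sample pooled-variance t-test, two-sided).
s_p² = [(13−1)·23.3² + (11−1)·21.8²]/(13+11−2) = 512.14
t = (202 − 225)/√[512.14·(1/13 + 1/11)] = -2.48
df = n₁ + n₂ − 2 = 22
Two-sided p-value ≈ 0.021
Since p ≈ 0.021 < α = 0.1, reject H0; the data support H1.

t = -2.48; reject H0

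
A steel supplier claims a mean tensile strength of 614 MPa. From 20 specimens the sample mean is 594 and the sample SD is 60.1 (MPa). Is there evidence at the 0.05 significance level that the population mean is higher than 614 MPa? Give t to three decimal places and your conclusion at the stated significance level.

H0: μ = 614; H1: μ > 614 (one-sample t-test, right-tailed).
t = (x̄ − μ₀)/(s/√n) = (594 − 614)/(60.1/√20) = -1.488
df = n − 1 = 19
p-value = P(T ≥ -1.488) ≈ 0.9235
Since p ≈ 0.9235 > α = 0.05, fail to reject H0; the evidence is not statistically significant.

t = -1.488; fail to reject H0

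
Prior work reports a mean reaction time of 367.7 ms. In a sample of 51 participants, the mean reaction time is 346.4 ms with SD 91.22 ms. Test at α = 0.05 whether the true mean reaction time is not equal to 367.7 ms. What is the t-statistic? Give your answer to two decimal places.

-1.67

H0: μ = 367.7; H1: μ ≠ 367.7 (one-sample t-test, two-sided).
t = (x̄ − μ₀)/(s/√n) = (346.4 − 367.7)/(91.22/√51) = -1.67
df = n − 1 = 50
Two-sided p-value ≈ 0.102
Since p ≈ 0.102 > α = 0.05, fail to reject H0; the data do not provide sufficient evidence against H0.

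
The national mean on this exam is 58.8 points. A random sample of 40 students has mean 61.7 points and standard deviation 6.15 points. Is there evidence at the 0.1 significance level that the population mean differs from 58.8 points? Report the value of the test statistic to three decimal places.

H0: μ = 58.8; H1: μ ≠ 58.8 (one-sample t-test, two-sided).
t = (x̄ − μ₀)/(s/√n) = (61.7 − 58.8)/(6.15/√40) = 2.982
df = n − 1 = 39
Two-sided p-value ≈ 0.005
Since p ≈ 0.005 < α = 0.1, reject H0; the data support H1.

2.982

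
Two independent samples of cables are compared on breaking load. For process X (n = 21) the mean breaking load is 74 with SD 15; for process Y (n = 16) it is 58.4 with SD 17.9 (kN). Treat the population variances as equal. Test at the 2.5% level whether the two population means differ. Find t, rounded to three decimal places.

Let group 1 = process X, group 2 = process Y. H0: μ_1 = μ_2; H1: μ_1 ≠ μ_2 (two-sample pooled-variance t-test, two-sided).
s_p² = [(21−1)·15² + (16−1)·17.9²]/(21+16−2) = 265.89
t = (74 − 58.4)/√[265.89·(1/21 + 1/16)] = 2.883
df = n₁ + n₂ − 2 = 35
Two-sided p-value ≈ 0.0067
Since p ≈ 0.0067 < α = 0.025, reject H0; the data support H1.

2.883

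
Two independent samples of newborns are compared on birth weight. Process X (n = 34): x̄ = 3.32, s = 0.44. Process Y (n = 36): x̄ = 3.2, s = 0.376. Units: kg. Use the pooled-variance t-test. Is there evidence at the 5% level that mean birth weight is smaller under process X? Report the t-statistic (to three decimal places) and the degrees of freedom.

t = 1.229, df = 68

Let group 1 = process X, group 2 = process Y. H0: μ_1 = μ_2; H1: μ_1 < μ_2 (two-sample pooled-variance t-test, left-tailed).
s_p² = [(34−1)·0.44² + (36−1)·0.376²]/(34+36−2) = 0.16672
t = (3.32 − 3.2)/√[0.16672·(1/34 + 1/36)] = 1.229
df = n₁ + n₂ − 2 = 68
p-value = P(T ≤ 1.229) ≈ 0.8883
Since p ≈ 0.8883 > α = 0.05, fail to reject H0; the evidence is not statistically significant.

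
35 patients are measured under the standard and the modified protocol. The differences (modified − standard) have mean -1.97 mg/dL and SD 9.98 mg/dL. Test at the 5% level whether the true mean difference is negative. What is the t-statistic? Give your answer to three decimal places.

H0: μ_d = 0; H1: μ_d < 0 (paired t-test on the differences, left-tailed).
t = d̄/(s_d/√n) = -1.97/(9.98/√35) = -1.168
df = n − 1 = 34
p-value = P(T ≤ -1.168) ≈ 0.1255
Since p ≈ 0.1255 > α = 0.05, fail to reject H0; the data do not provide sufficient evidence against H0.

-1.168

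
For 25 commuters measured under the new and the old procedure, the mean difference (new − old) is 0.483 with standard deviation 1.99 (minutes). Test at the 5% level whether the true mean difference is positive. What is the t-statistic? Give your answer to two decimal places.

1.21

H0: μ_d = 0; H1: μ_d > 0 (paired t-test on the differences, right-tailed).
t = d̄/(s_d/√n) = 0.483/(1.99/√25) = 1.21
df = n − 1 = 24
p-value = P(T ≥ 1.21) ≈ 0.118
Since p ≈ 0.118 > α = 0.05, fail to reject H0; the data do not provide sufficient evidence against H0.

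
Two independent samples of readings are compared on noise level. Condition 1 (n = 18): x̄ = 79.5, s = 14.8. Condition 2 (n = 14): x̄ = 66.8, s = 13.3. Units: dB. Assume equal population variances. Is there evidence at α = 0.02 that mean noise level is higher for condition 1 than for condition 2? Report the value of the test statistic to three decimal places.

Let group 1 = condition 1, group 2 = condition 2. H0: μ_1 = μ_2; H1: μ_1 > μ_2 (two-sample pooled-variance t-test, right-tailed).
s_p² = [(18−1)·14.8² + (14−1)·13.3²]/(18+14−2) = 200.775
t = (79.5 − 66.8)/√[200.775·(1/18 + 1/14)] = 2.515
df = n₁ + n₂ − 2 = 30
p-value = P(T ≥ 2.515) ≈ 0.0087
Since p ≈ 0.0087 < α = 0.02, reject H0; the evidence is statistically significant.

2.515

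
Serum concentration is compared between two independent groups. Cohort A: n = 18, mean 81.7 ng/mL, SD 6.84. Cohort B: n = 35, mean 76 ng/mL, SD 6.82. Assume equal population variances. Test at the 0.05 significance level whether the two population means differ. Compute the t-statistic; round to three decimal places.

2.879

Let group 1 = cohort A, group 2 = cohort B. H0: μ_1 = μ_2; H1: μ_1 ≠ μ_2 (two-sample pooled-variance t-test, two-sided).
s_p² = [(18−1)·6.84² + (35−1)·6.82²]/(18+35−2) = 46.6035
t = (81.7 − 76)/√[46.6035·(1/18 + 1/35)] = 2.879
df = n₁ + n₂ − 2 = 51
Two-sided p-value ≈ 0.006
Since p ≈ 0.006 < α = 0.05, reject H0; the data support H1.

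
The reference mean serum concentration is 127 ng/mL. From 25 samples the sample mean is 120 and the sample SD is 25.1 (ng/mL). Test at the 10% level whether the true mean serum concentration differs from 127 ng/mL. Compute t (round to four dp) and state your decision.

H0: μ = 127; H1: μ ≠ 127 (one-sample t-test, two-sided).
t = (x̄ − μ₀)/(s/√n) = (120 − 127)/(25.1/√25) = -1.3944
df = n − 1 = 24
Two-sided p-value ≈ 0.1760
Since p ≈ 0.1760 > α = 0.1, fail to reject H0; the evidence is not statistically significant.

t = -1.3944; fail to reject H0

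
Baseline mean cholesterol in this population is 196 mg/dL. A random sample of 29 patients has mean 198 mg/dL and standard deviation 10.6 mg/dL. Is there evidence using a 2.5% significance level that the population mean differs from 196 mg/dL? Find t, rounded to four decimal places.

H0: μ = 196; H1: μ ≠ 196 (one-sample t-test, two-sided).
t = (x̄ − μ₀)/(s/√n) = (198 − 196)/(10.6/√29) = 1.0161
df = n − 1 = 28
Two-sided p-value ≈ 0.3183
Since p ≈ 0.3183 > α = 0.025, fail to reject H0; the data do not provide sufficient evidence against H0.

1.0161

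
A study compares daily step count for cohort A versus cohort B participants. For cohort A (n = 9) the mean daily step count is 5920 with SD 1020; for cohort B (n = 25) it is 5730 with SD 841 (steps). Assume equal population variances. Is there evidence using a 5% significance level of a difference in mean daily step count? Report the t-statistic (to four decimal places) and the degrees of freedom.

Let group 1 = cohort A, group 2 = cohort B. H0: μ_1 = μ_2; H1: μ_1 ≠ μ_2 (two-sample pooled-variance t-test, two-sided).
s_p² = [(9−1)·1020² + (25−1)·841²]/(9+25−2) = 790561
t = (5920 − 5730)/√[790561·(1/9 + 1/25)] = 0.5497
df = n₁ + n₂ − 2 = 32
Two-sided p-value ≈ 0.5863
Since p ≈ 0.5863 > α = 0.05, fail to reject H0; the evidence is not statistically significant.

t = 0.5497, df = 32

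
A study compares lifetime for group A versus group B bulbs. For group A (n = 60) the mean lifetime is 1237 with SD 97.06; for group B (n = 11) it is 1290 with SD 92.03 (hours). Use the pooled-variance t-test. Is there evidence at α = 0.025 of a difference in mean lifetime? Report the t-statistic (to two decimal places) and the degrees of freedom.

t = -1.68, df = 69

Let group 1 = group A, group 2 = group B. H0: μ_1 = μ_2; H1: μ_1 ≠ μ_2 (two-sample pooled-variance t-test, two-sided).
s_p² = [(60−1)·97.06² + (11−1)·92.03²]/(60+11−2) = 9282.8
t = (1237 − 1290)/√[9282.8·(1/60 + 1/11)] = -1.68
df = n₁ + n₂ − 2 = 69
Two-sided p-value ≈ 0.0980
Since p ≈ 0.0980 > α = 0.025, fail to reject H0; the data do not provide sufficient evidence against H0.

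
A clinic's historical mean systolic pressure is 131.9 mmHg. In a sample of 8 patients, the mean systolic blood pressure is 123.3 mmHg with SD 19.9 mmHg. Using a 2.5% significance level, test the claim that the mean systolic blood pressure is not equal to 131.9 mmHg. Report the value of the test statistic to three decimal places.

H0: μ = 131.9; H1: μ ≠ 131.9 (one-sample t-test, two-sided).
t = (x̄ − μ₀)/(s/√n) = (123.3 − 131.9)/(19.9/√8) = -1.222
df = n − 1 = 7
Two-sided p-value ≈ 0.2611
Since p ≈ 0.2611 > α = 0.025, fail to reject H0; the evidence is not statistically significant.

-1.222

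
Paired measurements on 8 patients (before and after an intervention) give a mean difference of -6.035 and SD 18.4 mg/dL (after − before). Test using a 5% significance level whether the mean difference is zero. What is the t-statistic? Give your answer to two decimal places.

-0.93

H0: μ_d = 0; H1: μ_d ≠ 0 (paired t-test on the differences, two-sided).
t = d̄/(s_d/√n) = -6.035/(18.4/√8) = -0.93
df = n − 1 = 7
Two-sided p-value ≈ 0.384
Since p ≈ 0.384 > α = 0.05, fail to reject H0; the evidence is not statistically significant.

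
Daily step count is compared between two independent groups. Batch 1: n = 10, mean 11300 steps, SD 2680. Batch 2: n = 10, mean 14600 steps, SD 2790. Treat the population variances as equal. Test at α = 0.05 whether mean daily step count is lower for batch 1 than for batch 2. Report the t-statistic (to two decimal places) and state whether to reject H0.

t = -2.70; reject H0

Let group 1 = batch 1, group 2 = batch 2. H0: μ_1 = μ_2; H1: μ_1 < μ_2 (two-sample pooled-variance t-test, left-tailed).
s_p² = [(10−1)·2680² + (10−1)·2790²]/(10+10−2) = 7483250
t = (11300 − 14600)/√[7483250·(1/10 + 1/10)] = -2.70
df = n₁ + n₂ − 2 = 18
p-value = P(T ≤ -2.70) ≈ 0.007
Since p ≈ 0.007 < α = 0.05, reject H0; the evidence is statistically significant.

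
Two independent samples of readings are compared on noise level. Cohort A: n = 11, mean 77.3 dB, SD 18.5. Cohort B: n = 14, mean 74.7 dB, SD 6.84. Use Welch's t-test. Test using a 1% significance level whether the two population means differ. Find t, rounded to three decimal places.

0.443

Let group 1 = cohort A, group 2 = cohort B. H0: μ_1 = μ_2; H1: μ_1 ≠ μ_2 (Welch's two-sample t-test, two-sided).
t = (x̄_1 − x̄_2)/√(s_1²/n_1 + s_2²/n_2) = (77.3 − 74.7)/√(18.5²/11 + 6.84²/14) = 0.443
Welch–Satterthwaite df ≈ 12.16
Two-sided p-value ≈ 0.6656
Since p ≈ 0.6656 > α = 0.01, fail to reject H0; the evidence is not statistically significant.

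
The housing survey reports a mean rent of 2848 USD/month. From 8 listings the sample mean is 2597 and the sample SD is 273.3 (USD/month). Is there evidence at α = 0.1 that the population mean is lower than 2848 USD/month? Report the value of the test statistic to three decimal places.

H0: μ = 2848; H1: μ < 2848 (one-sample t-test, left-tailed).
t = (x̄ − μ₀)/(s/√n) = (2597 − 2848)/(273.3/√8) = -2.598
df = n − 1 = 7
p-value = P(T ≤ -2.598) ≈ 0.018
Since p ≈ 0.018 < α = 0.1, reject H0; the evidence is statistically significant.

-2.598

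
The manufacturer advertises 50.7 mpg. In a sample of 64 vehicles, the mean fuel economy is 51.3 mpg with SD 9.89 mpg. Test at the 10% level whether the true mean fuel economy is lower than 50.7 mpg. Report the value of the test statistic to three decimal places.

0.485

H0: μ = 50.7; H1: μ < 50.7 (one-sample t-test, left-tailed).
t = (x̄ − μ₀)/(s/√n) = (51.3 − 50.7)/(9.89/√64) = 0.485
df = n − 1 = 63
p-value = P(T ≤ 0.485) ≈ 0.685
Since p ≈ 0.685 > α = 0.1, fail to reject H0; the evidence is not statistically significant.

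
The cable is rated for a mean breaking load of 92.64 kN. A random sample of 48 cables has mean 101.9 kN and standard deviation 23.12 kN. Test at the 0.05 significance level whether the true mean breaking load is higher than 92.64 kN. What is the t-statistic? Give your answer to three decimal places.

2.775

H0: μ = 92.64; H1: μ > 92.64 (one-sample t-test, right-tailed).
t = (x̄ − μ₀)/(s/√n) = (101.9 − 92.64)/(23.12/√48) = 2.775
df = n − 1 = 47
p-value = P(T ≥ 2.775) ≈ 0.004
Since p ≈ 0.004 < α = 0.05, reject H0; the evidence is statistically significant.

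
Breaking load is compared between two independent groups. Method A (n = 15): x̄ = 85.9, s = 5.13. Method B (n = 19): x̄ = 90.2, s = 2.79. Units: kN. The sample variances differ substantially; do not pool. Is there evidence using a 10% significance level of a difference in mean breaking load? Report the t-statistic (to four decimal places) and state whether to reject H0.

Let group 1 = method A, group 2 = method B. H0: μ_1 = μ_2; H1: μ_1 ≠ μ_2 (Welch's two-sample t-test, two-sided).
t = (x̄_1 − x̄_2)/√(s_1²/n_1 + s_2²/n_2) = (85.9 − 90.2)/√(5.13²/15 + 2.79²/19) = -2.9230
Welch–Satterthwaite df ≈ 20.44
Two-sided p-value ≈ 0.0083
Since p ≈ 0.0083 < α = 0.1, reject H0; the evidence is statistically significant.

t = -2.9230; reject H0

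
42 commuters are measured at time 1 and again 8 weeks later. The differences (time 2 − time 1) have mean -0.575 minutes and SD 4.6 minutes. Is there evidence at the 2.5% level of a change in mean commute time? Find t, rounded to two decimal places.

H0: μ_d = 0; H1: μ_d ≠ 0 (paired t-test on the differences, two-sided).
t = d̄/(s_d/√n) = -0.575/(4.6/√42) = -0.81
df = n − 1 = 41
Two-sided p-value ≈ 0.423
Since p ≈ 0.423 > α = 0.025, fail to reject H0; the data do not provide sufficient evidence against H0.

-0.81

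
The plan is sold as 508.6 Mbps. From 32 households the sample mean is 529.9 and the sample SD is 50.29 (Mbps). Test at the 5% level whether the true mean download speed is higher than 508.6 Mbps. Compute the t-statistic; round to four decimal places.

H0: μ = 508.6; H1: μ > 508.6 (one-sample t-test, right-tailed).
t = (x̄ − μ₀)/(s/√n) = (529.9 − 508.6)/(50.29/√32) = 2.3959
df = n − 1 = 31
p-value = P(T ≥ 2.3959) ≈ 0.011
Since p ≈ 0.011 < α = 0.05, reject H0; the data support H1.

2.3959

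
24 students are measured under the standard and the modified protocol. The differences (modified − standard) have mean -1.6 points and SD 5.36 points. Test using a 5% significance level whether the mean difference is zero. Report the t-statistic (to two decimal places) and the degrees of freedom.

H0: μ_d = 0; H1: μ_d ≠ 0 (paired t-test on the differences, two-sided).
t = d̄/(s_d/√n) = -1.6/(5.36/√24) = -1.46
df = n − 1 = 23
Two-sided p-value ≈ 0.157
Since p ≈ 0.157 > α = 0.05, fail to reject H0; the data do not provide sufficient evidence against H0.

t = -1.46, df = 23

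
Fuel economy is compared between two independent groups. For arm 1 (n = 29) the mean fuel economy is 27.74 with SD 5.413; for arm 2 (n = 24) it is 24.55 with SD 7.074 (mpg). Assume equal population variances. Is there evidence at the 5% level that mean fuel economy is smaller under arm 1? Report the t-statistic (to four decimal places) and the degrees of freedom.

Let group 1 = arm 1, group 2 = arm 2. H0: μ_1 = μ_2; H1: μ_1 < μ_2 (two-sample pooled-variance t-test, left-tailed).
s_p² = [(29−1)·5.413² + (24−1)·7.074²]/(29+24−2) = 38.6543
t = (27.74 − 24.55)/√[38.6543·(1/29 + 1/24)] = 1.8593
df = n₁ + n₂ − 2 = 51
p-value = P(T ≤ 1.8593) ≈ 0.966
Since p ≈ 0.966 > α = 0.05, fail to reject H0; the evidence is not statistically significant.

t = 1.8593, df = 51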